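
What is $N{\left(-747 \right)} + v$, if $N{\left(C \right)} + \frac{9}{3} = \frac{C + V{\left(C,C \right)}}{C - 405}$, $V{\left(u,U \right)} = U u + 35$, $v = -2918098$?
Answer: $- \frac{3362209649}{1152} \approx -2.9186 \cdot 10^{6}$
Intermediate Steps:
$V{\left(u,U \right)} = 35 + U u$
$N{\left(C \right)} = -3 + \frac{35 + C + C^{2}}{-405 + C}$ ($N{\left(C \right)} = -3 + \frac{C + \left(35 + C C\right)}{C - 405} = -3 + \frac{C + \left(35 + C^{2}\right)}{-405 + C} = -3 + \frac{35 + C + C^{2}}{-405 + C}$)
$N{\left(-747 \right)} + v = \frac{1250 + \left(-747\right)^{2} - -1494}{-405 - 747} - 2918098 = \frac{1250 + 558009 + 1494}{-1152} - 2918098 = \left(- \frac{1}{1152}\right) 560753 - 2918098 = - \frac{560753}{1152} - 2918098 = - \frac{3362209649}{1152}$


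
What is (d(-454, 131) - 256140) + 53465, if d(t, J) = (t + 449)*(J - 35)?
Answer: -203155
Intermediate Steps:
d(t, J) = (-35 + J)*(449 + t) (d(t, J) = (449 + t)*(-35 + J) = (-35 + J)*(449 + t))
(d(-454, 131) - 256140) + 53465 = ((-15715 - 35*(-454) + 449*131 + 131*(-454)) - 256140) + 53465 = ((-15715 + 15890 + 58819 - 59474) - 256140) + 53465 = (-480 - 256140) + 53465 = -256620 + 53465 = -203155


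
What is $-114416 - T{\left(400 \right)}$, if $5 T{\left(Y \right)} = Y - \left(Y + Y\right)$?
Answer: $-114336$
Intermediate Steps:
$T{\left(Y \right)} = - \frac{Y}{5}$ ($T{\left(Y \right)} = \frac{Y - \left(Y + Y\right)}{5} = \frac{Y - 2 Y}{5} = \frac{\left(-1\right) Y}{5} = - \frac{Y}{5}$)
$-114416 - T{\left(400 \right)} = -114416 - \left(- \frac{1}{5}\right) 400 = -114416 - -80 = -114416 + 80 = -114336$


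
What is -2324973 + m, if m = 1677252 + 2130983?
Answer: 1483262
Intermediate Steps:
m = 3808235
-2324973 + m = -2324973 + 3808235 = 1483262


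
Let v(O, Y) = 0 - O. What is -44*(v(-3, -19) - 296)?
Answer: 12892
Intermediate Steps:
v(O, Y) = -O
-44*(v(-3, -19) - 296) = -44*(-1*(-3) - 296) = -44*(3 - 296) = -44*(-293) = 12892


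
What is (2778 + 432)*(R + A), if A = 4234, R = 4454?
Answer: 27888480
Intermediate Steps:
(2778 + 432)*(R + A) = (2778 + 432)*(4454 + 4234) = 3210*8688 = 27888480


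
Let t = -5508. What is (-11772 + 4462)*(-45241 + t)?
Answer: 370975190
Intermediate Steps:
(-11772 + 4462)*(-45241 + t) = (-11772 + 4462)*(-45241 - 5508) = -7310*(-50749) = 370975190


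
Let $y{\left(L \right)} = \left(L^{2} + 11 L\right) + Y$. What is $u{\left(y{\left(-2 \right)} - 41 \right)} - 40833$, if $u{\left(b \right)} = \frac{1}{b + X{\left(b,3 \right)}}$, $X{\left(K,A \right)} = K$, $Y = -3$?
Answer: $- \frac{5063293}{124} \approx -40833.0$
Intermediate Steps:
$y{\left(L \right)} = -3 + L^{2} + 11 L$ ($y{\left(L \right)} = \left(L^{2} + 11 L\right) - 3 = -3 + L^{2} + 11 L$)
$u{\left(b \right)} = \frac{1}{2 b}$ ($u{\left(b \right)} = \frac{1}{b + b} = \frac{1}{2 b}$)
$u{\left(y{\left(-2 \right)} - 41 \right)} - 40833 = \frac{1}{2 \left(\left(-3 + \left(-2\right)^{2} + 11 \left(-2\right)\right) - 41\right)} - 40833 = \frac{1}{2 \left(\left(-3 + 4 - 22\right) - 41\right)} - 40833 = \frac{1}{2 \left(-21 - 41\right)} - 40833 = \frac{1}{2 \left(-62\right)} - 40833 = \frac{1}{2} \left(- \frac{1}{62}\right) - 40833 = - \frac{1}{124} - 40833 = - \frac{5063293}{124}$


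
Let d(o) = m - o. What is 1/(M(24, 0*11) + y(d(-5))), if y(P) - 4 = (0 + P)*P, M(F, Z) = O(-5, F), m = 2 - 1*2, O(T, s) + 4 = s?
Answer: 1/49 ≈ 0.020408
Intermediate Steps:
O(T, s) = -4 + s
m = 0 (m = 2 - 2 = 0)
d(o) = -o (d(o) = 0 - o = -o)
M(F, Z) = -4 + F
y(P) = 4 + P² (y(P) = 4 + (0 + P)*P = 4 + P*P = 4 + P²)
1/(M(24, 0*11) + y(d(-5))) = 1/((-4 + 24) + (4 + (-1*(-5))²)) = 1/(20 + (4 + 5²)) = 1/(20 + (4 + 25)) = 1/(20 + 29) = 1/49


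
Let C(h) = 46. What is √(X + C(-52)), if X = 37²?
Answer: √1415 ≈ 37.616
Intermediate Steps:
X = 1369
√(X + C(-52)) = √(1369 + 46) = √1415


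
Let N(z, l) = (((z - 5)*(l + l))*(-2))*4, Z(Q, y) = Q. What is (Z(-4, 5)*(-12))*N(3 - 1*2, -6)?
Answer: -18432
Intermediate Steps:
N(z, l) = -16*l*(-5 + z) (N(z, l) = (((-5 + z)*(2*l))*(-2))*4 = ((2*l*(-5 + z))*(-2))*4 = -4*l*(-5 + z)*4 = -16*l*(-5 + z))
(Z(-4, 5)*(-12))*N(3 - 1*2, -6) = (-4*(-12))*(16*(-6)*(5 - (3 - 1*2))) = 48*(16*(-6)*(5 - (3 - 2))) = 48*(16*(-6)*(5 - 1*1)) = 48*(16*(-6)*(5 - 1)) = 48*(16*(-6)*4) = 48*(-384) = -18432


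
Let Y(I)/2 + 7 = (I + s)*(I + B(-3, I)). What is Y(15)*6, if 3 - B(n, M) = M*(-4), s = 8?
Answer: 21444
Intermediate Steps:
B(n, M) = 3 + 4*M (B(n, M) = 3 - M*(-4) = 3 - (-4)*M = 3 + 4*M)
Y(I) = -14 + 2*(3 + 5*I)*(8 + I) (Y(I) = -14 + 2*((I + 8)*(I + (3 + 4*I))) = -14 + 2*((8 + I)*(3 + 5*I)) = -14 + 2*((3 + 5*I)*(8 + I)) = -14 + 2*(3 + 5*I)*(8 + I))
Y(15)*6 = (34 + 10*15**2 + 86*15)*6 = (34 + 10*225 + 1290)*6 = (34 + 2250 + 1290)*6 = 3574*6 = 21444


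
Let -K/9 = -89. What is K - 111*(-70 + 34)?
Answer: 4797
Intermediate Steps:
K = 801 (K = -9*(-89) = 801)
K - 111*(-70 + 34) = 801 - 111*(-70 + 34) = 801 - 111*(-36) = 801 + 3996 = 4797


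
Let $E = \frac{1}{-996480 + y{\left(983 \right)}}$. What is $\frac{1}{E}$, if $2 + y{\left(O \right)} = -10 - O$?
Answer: $-997475$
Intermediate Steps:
$y{\left(O \right)} = -12 - O$ ($y{\left(O \right)} = -2 - \left(10 + O\right) = -12 - O$)
$E = - \frac{1}{997475}$ ($E = \frac{1}{-996480 - 995} = \frac{1}{-997475} = - \frac{1}{997475} \approx -1.0025 \cdot 10^{-6}$)
$\frac{1}{E} = \frac{1}{- \frac{1}{997475}} = -997475$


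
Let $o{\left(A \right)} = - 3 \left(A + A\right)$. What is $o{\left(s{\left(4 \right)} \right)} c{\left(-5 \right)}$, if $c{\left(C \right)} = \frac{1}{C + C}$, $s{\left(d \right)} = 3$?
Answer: $\frac{9}{5} \approx 1.8$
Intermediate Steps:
$c{\left(C \right)} = \frac{1}{2 C}$
$o{\left(A \right)} = - 6 A$ ($o{\left(A \right)} = - 3 \cdot 2 A = - 6 A$)
$o{\left(s{\left(4 \right)} \right)} c{\left(-5 \right)} = \left(-6\right) 3 \frac{1}{2 \left(-5\right)} = - 18 \cdot \frac{1}{2} \left(- \frac{1}{5}\right) = \left(-18\right) \left(- \frac{1}{10}\right) = \frac{9}{5}$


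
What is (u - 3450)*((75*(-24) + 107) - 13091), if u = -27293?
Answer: 454504512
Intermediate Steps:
(u - 3450)*((75*(-24) + 107) - 13091) = (-27293 - 3450)*((75*(-24) + 107) - 13091) = -30743*((-1800 + 107) - 13091) = -30743*(-1693 - 13091) = -30743*(-14784) = 454504512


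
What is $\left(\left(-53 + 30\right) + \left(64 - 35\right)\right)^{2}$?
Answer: $36$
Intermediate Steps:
$\left(\left(-53 + 30\right) + \left(64 - 35\right)\right)^{2} = \left(-23 + 29\right)^{2} = 6^{2} = 36$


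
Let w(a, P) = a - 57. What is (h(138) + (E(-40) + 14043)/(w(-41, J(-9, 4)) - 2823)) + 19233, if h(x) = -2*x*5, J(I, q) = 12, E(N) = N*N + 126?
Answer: 52132844/2921 ≈ 17848.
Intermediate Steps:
E(N) = 126 + N² (E(N) = N² + 126 = 126 + N²)
h(x) = -10*x
w(a, P) = -57 + a
(h(138) + (E(-40) + 14043)/(w(-41, J(-9, 4)) - 2823)) + 19233 = (-10*138 + ((126 + (-40)²) + 14043)/((-57 - 41) - 2823)) + 19233 = (-1380 + ((126 + 1600) + 14043)/(-98 - 2823)) + 19233 = (-1380 + (1726 + 14043)/(-2921)) + 19233 = (-1380 + 15769*(-1/2921)) + 19233 = (-1380 - 15769/2921) + 19233 = -4046749/2921 + 19233 = 52132844/2921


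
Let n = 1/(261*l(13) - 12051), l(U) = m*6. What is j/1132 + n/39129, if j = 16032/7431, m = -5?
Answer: 1039305294073/545317476636159 ≈ 0.0019059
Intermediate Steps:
l(U) = -30 (l(U) = -5*6 = -30)
j = 5344/2477 (j = 16032*(1/7431) = 5344/2477 ≈ 2.1574)
n = -1/19881 (n = 1/(261*(-30) - 12051) = 1/(-7830 - 12051) = 1/(-19881) = -1/19881 ≈ -5.0299e-5)
j/1132 + n/39129 = (5344/2477)/1132 - 1/19881/39129 = (5344/2477)*(1/1132) - 1/19881*1/39129 = 1336/700991 - 1/777923649 = 1039305294073/545317476636159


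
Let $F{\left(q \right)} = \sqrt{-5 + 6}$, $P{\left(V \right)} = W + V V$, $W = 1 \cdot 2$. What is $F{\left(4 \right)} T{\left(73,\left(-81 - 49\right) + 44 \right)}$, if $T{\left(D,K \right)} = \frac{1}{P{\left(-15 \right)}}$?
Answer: $\frac{1}{227} \approx 0.0044053$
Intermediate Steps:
$W = 2$
$P{\left(V \right)} = 2 + V^{2}$ ($P{\left(V \right)} = 2 + V V = 2 + V^{2}$)
$F{\left(q \right)} = 1$ ($F{\left(q \right)} = \sqrt{1} = 1$)
$T{\left(D,K \right)} = \frac{1}{227}$ ($T{\left(D,K \right)} = \frac{1}{2 + \left(-15\right)^{2}} = \frac{1}{2 + 225} = \frac{1}{227}$)
$F{\left(4 \right)} T{\left(73,\left(-81 - 49\right) + 44 \right)} = 1 \cdot \frac{1}{227} = \frac{1}{227}$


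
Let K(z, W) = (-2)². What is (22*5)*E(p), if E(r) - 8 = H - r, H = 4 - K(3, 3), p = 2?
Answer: 660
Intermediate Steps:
K(z, W) = 4
H = 0 (H = 4 - 1*4 = 4 - 4 = 0)
E(r) = 8 - r (E(r) = 8 + (0 - r) = 8 - r)
(22*5)*E(p) = (22*5)*(8 - 1*2) = 110*(8 - 2) = 110*6 = 660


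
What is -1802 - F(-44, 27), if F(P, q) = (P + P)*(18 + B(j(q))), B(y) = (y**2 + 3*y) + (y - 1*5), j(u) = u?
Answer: 72998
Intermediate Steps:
B(y) = -5 + y**2 + 4*y (B(y) = (y**2 + 3*y) + (y - 5) = (y**2 + 3*y) + (-5 + y) = -5 + y**2 + 4*y)
F(P, q) = 2*P*(13 + q**2 + 4*q) (F(P, q) = (P + P)*(18 + (-5 + q**2 + 4*q)) = (2*P)*(13 + q**2 + 4*q) = 2*P*(13 + q**2 + 4*q))
-1802 - F(-44, 27) = -1802 - 2*(-44)*(13 + 27**2 + 4*27) = -1802 - 2*(-44)*(13 + 729 + 108) = -1802 - 2*(-44)*850 = -1802 - 1*(-74800) = -1802 + 74800 = 72998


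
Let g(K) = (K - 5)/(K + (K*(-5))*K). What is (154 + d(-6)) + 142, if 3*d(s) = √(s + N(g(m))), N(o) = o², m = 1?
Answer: 296 + I*√5/3 ≈ 296.0 + 0.74536*I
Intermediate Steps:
g(K) = (-5 + K)/(K - 5*K²) (g(K) = (-5 + K)/(K + (-5*K)*K) = (-5 + K)/(K - 5*K²))
d(s) = √(1 + s)/3 (d(s) = √(s + ((5 - 1*1)/(1*(-1 + 5*1)))²)/3 = √(s + (1*(5 - 1)/(-1 + 5))²)/3 = √(s + (1*4/4)²)/3 = √(s + (1*(¼)*4)²)/3 = √(s + 1²)/3 = √(s + 1)/3 = √(1 + s)/3)
(154 + d(-6)) + 142 = (154 + √(1 - 6)/3) + 142 = (154 + √(-5)/3) + 142 = (154 + (I*√5)/3) + 142 = (154 + I*√5/3) + 142 = 296 + I*√5/3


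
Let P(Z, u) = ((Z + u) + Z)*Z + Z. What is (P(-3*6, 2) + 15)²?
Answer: 370881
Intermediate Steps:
P(Z, u) = Z + Z*(u + 2*Z) (P(Z, u) = (u + 2*Z)*Z + Z = Z*(u + 2*Z) + Z = Z + Z*(u + 2*Z))
(P(-3*6, 2) + 15)² = ((-3*6)*(1 + 2 + 2*(-3*6)) + 15)² = ((-1*18)*(1 + 2 + 2*(-1*18)) + 15)² = (-18*(1 + 2 + 2*(-18)) + 15)² = (-18*(1 + 2 - 36) + 15)² = (-18*(-33) + 15)² = (594 + 15)² = 609² = 370881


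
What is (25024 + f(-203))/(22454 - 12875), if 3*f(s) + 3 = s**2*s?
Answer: -8290358/28737 ≈ -288.49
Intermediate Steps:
f(s) = -1 + s**3/3 (f(s) = -1 + (s**2*s)/3 = -1 + s**3/3)
(25024 + f(-203))/(22454 - 12875) = (25024 + (-1 + (1/3)*(-203)**3))/(22454 - 12875) = (25024 + (-1 + (1/3)*(-8365427)))/9579 = (25024 + (-1 - 8365427/3))*(1/9579) = (25024 - 8365430/3)*(1/9579) = -8290358/3*1/9579 = -8290358/28737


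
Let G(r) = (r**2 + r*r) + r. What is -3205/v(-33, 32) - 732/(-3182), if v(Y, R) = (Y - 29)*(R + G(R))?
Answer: 53024659/208331904 ≈ 0.25452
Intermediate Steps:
G(r) = r + 2*r**2 (G(r) = (r**2 + r**2) + r = 2*r**2 + r = r + 2*r**2)
v(Y, R) = (-29 + Y)*(R + R*(1 + 2*R)) (v(Y, R) = (Y - 29)*(R + R*(1 + 2*R)) = (-29 + Y)*(R + R*(1 + 2*R)))
-3205/v(-33, 32) - 732/(-3182) = -3205*1/(64*(-29 - 33 - 29*32 + 32*(-33))) - 732/(-3182) = -3205*1/(64*(-29 - 33 - 928 - 1056)) - 732*(-1/3182) = -3205/(2*32*(-2046)) + 366/1591 = -3205/(-130944) + 366/1591 = -3205*(-1/130944) + 366/1591 = 3205/130944 + 366/1591 = 53024659/208331904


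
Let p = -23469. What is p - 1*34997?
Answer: -58466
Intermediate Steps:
p - 1*34997 = -23469 - 1*34997 = -23469 - 34997 = -58466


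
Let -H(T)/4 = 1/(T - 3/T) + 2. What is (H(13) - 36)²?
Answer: 13527684/6889 ≈ 1963.7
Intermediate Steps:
H(T) = -8 - 4/(T - 3/T) (H(T) = -4*(1/(T - 3/T) + 2) = -4*(2 + 1/(T - 3/T)) = -8 - 4/(T - 3/T))
(H(13) - 36)² = (4*(6 - 1*13 - 2*13²)/(-3 + 13²) - 36)² = (4*(6 - 13 - 2*169)/(-3 + 169) - 36)² = (4*(6 - 13 - 338)/166 - 36)² = (4*(1/166)*(-345) - 36)² = (-690/83 - 36)² = (-3678/83)² = 13527684/6889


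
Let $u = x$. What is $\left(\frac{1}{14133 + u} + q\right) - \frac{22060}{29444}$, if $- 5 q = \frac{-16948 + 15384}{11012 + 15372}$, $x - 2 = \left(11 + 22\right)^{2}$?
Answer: $- \frac{40072837297}{54350974040} \approx -0.7373$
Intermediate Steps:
$x = 1091$ ($x = 2 + \left(11 + 22\right)^{2} = 2 + 33^{2} = 2 + 1089 = 1091$)
$u = 1091$
$q = \frac{23}{1940}$ ($q = - \frac{\left(-16948 + 15384\right) \frac{1}{11012 + 15372}}{5} = - \frac{\left(-1564\right) \frac{1}{26384}}{5} = \left(- \frac{1}{5}\right) \left(- \frac{23}{388}\right) = \frac{23}{1940} \approx 0.011856$)
$\left(\frac{1}{14133 + u} + q\right) - \frac{22060}{29444} = \left(\frac{1}{14133 + 1091} + \frac{23}{1940}\right) - \frac{22060}{29444} = \left(\frac{1}{15224} + \frac{23}{1940}\right) - \frac{5515}{7361} = \frac{88023}{7383640} - \frac{5515}{7361} = - \frac{40072837297}{54350974040}$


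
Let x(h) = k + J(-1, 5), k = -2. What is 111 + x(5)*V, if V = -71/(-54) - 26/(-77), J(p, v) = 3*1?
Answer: 468409/4158 ≈ 112.65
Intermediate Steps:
J(p, v) = 3
x(h) = 1 (x(h) = -2 + 3 = 1)
V = 6871/4158 (V = -71*(-1/54) - 26*(-1/77) = 71/54 + 26/77 = 6871/4158 ≈ 1.6525)
111 + x(5)*V = 111 + 1*(6871/4158) = 111 + 6871/4158 = 468409/4158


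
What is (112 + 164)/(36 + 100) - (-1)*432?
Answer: 14757/34 ≈ 434.03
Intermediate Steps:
(112 + 164)/(36 + 100) - (-1)*432 = 276/136 - 1*(-432) = 276*(1/136) + 432 = 69/34 + 432 = 14757/34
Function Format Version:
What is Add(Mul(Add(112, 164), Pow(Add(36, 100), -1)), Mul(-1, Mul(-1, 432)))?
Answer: Rational(14757, 34) ≈ 434.03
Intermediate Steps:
Add(Mul(Add(112, 164), Pow(Add(36, 100), -1)), Mul(-1, Mul(-1, 432))) = Add(Mul(276, Pow(136, -1)), Mul(-1, -432)) = Add(Mul(276, Rational(1, 136)), 432) = Add(Rational(69, 34), 432) = Rational(14757, 34)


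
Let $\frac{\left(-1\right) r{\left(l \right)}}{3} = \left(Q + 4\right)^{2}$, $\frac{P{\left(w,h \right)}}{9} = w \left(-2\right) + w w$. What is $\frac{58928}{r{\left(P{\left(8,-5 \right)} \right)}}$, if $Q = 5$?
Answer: $- \frac{58928}{243} \approx -242.5$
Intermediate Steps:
$P{\left(w,h \right)} = - 18 w + 9 w^{2}$ ($P{\left(w,h \right)} = 9 \left(w \left(-2\right) + w w\right) = 9 \left(- 2 w + w^{2}\right) = 9 \left(w^{2} - 2 w\right) = - 18 w + 9 w^{2}$)
$r{\left(l \right)} = -243$ ($r{\left(l \right)} = - 3 \left(5 + 4\right)^{2} = - 3 \cdot 9^{2} = \left(-3\right) 81 = -243$)
$\frac{58928}{r{\left(P{\left(8,-5 \right)} \right)}} = \frac{58928}{-243} = 58928 \left(- \frac{1}{243}\right) = - \frac{58928}{243}$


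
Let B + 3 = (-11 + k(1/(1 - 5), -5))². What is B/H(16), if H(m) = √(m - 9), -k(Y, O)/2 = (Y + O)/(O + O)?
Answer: 56881*√7/2800 ≈ 53.747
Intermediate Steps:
k(Y, O) = -(O + Y)/O (k(Y, O) = -2*(Y + O)/(O + O) = -2*(O + Y)/(2*O) = -2*(O + Y)*1/(2*O) = -(O + Y)/O)
H(m) = √(-9 + m)
B = 56881/400 (B = -3 + (-11 + (-1*(-5) - 1/(1 - 5))/(-5))² = -3 + (-11 - (5 - 1/(-4))/5)² = -3 + (-11 - (5 - 1*(-¼))/5)² = -3 + (-11 - (5 + ¼)/5)² = -3 + (-11 - ⅕*21/4)² = -3 + (-11 - 21/20)² = -3 + (-241/20)² = -3 + 58081/400 = 56881/400 ≈ 142.20)
B/H(16) = 56881/(400*(√(-9 + 16))) = 56881/(400*(√7)) = 56881*(√7/7)/400 = 56881*√7/2800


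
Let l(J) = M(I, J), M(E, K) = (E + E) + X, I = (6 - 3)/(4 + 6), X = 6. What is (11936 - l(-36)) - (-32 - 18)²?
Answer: 47147/5 ≈ 9429.4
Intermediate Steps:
I = 3/10 ≈ 0.30000
M(E, K) = 6 + 2*E (M(E, K) = (E + E) + 6 = 2*E + 6 = 6 + 2*E)
l(J) = 33/5 (l(J) = 6 + 2*(3/10) = 6 + ⅗ = 33/5)
(11936 - l(-36)) - (-32 - 18)² = (11936 - 1*33/5) - (-32 - 18)² = (11936 - 33/5) - 1*(-50)² = 59647/5 - 1*2500 = 59647/5 - 2500 = 47147/5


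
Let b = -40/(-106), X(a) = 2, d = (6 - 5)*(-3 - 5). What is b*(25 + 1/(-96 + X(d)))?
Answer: 23490/2491 ≈ 9.4299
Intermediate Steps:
d = -8 (d = 1*(-8) = -8)
b = 20/53 (b = -40*(-1/106) = 20/53 ≈ 0.37736)
b*(25 + 1/(-96 + X(d))) = 20*(25 + 1/(-96 + 2))/53 = 20*(25 + 1/(-94))/53 = 20*(25 - 1/94)/53 = (20/53)*(2349/94) = 23490/2491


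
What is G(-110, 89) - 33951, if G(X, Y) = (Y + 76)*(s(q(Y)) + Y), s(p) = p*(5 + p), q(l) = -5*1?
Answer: -19266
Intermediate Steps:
q(l) = -5
G(X, Y) = Y*(76 + Y) (G(X, Y) = (Y + 76)*(-5*(5 - 5) + Y) = (76 + Y)*(-5*0 + Y) = (76 + Y)*(0 + Y) = (76 + Y)*Y = Y*(76 + Y))
G(-110, 89) - 33951 = 89*(76 + 89) - 33951 = 89*165 - 33951 = 14685 - 33951 = -19266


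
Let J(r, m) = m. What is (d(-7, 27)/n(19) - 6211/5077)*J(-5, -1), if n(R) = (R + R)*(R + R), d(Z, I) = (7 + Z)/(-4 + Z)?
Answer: 6211/5077 ≈ 1.2234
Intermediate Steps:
d(Z, I) = (7 + Z)/(-4 + Z)
n(R) = 4*R**2 (n(R) = (2*R)*(2*R) = 4*R**2)
(d(-7, 27)/n(19) - 6211/5077)*J(-5, -1) = (((7 - 7)/(-4 - 7))/((4*19**2)) - 6211/5077)*(-1) = ((0/(-11))/((4*361)) - 6211*1/5077)*(-1) = (-1/11*0/1444 - 6211/5077)*(-1) = (0*(1/1444) - 6211/5077)*(-1) = (0 - 6211/5077)*(-1) = -6211/5077*(-1) = 6211/5077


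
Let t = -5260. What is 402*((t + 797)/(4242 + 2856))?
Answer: -299021/1183 ≈ -252.76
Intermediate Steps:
402*((t + 797)/(4242 + 2856)) = 402*((-5260 + 797)/(4242 + 2856)) = 402*(-4463/7098) = -299021/1183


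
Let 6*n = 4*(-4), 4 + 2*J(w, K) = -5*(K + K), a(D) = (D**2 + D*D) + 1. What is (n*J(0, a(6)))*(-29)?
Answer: -85144/3 ≈ -28381.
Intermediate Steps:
a(D) = 1 + 2*D**2 (a(D) = (D**2 + D**2) + 1 = 2*D**2 + 1 = 1 + 2*D**2)
J(w, K) = -2 - 5*K (J(w, K) = -2 + (-5*(K + K))/2 = -2 + (-10*K)/2 = -2 - 5*K)
n = -8/3 (n = (4*(-4))/6 = (1/6)*(-16) = -8/3 ≈ -2.6667)
(n*J(0, a(6)))*(-29) = -8*(-2 - 5*(1 + 2*6**2))/3*(-29) = -8*(-2 - 5*(1 + 2*36))/3*(-29) = -8*(-2 - 5*(1 + 72))/3*(-29) = -8*(-2 - 5*73)/3*(-29) = -8*(-2 - 365)/3*(-29) = -8/3*(-367)*(-29) = (2936/3)*(-29) = -85144/3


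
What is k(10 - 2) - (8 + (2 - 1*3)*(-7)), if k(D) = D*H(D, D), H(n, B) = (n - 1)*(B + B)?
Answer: 881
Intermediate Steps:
H(n, B) = 2*B*(-1 + n) (H(n, B) = (-1 + n)*(2*B) = 2*B*(-1 + n))
k(D) = 2*D**2*(-1 + D) (k(D) = D*(2*D*(-1 + D)) = 2*D**2*(-1 + D))
k(10 - 2) - (8 + (2 - 1*3)*(-7)) = 2*(10 - 2)**2*(-1 + (10 - 2)) - (8 + (2 - 1*3)*(-7)) = 2*8**2*(-1 + 8) - (8 + (2 - 3)*(-7)) = 2*64*7 - (8 - 1*(-7)) = 896 - (8 + 7) = 896 - 1*15 = 896 - 15 = 881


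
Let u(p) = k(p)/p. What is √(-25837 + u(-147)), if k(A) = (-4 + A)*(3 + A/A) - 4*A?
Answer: I*√11394069/21 ≈ 160.74*I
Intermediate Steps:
k(A) = -16 (k(A) = (-4 + A)*(3 + 1) - 4*A = (-4 + A)*4 - 4*A = (-16 + 4*A) - 4*A = -16)
u(p) = -16/p
√(-25837 + u(-147)) = √(-25837 - 16/(-147)) = √(-25837 - 16*(-1/147)) = √(-25837 + 16/147) = √(-3798023/147) = I*√11394069/21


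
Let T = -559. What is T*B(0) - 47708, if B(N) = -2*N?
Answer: -47708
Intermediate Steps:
T*B(0) - 47708 = -(-1118)*0 - 47708 = -559*0 - 47708 = 0 - 47708 = -47708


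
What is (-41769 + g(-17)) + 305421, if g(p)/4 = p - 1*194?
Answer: 262808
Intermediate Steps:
g(p) = -776 + 4*p (g(p) = 4*(p - 1*194) = 4*(p - 194) = 4*(-194 + p) = -776 + 4*p)
(-41769 + g(-17)) + 305421 = (-41769 + (-776 + 4*(-17))) + 305421 = (-41769 + (-776 - 68)) + 305421 = (-41769 - 844) + 305421 = -42613 + 305421 = 262808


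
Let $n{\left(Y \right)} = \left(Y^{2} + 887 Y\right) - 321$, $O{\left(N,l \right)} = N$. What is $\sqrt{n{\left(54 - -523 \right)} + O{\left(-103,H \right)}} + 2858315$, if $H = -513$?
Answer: $2858315 + 4 \sqrt{52769} \approx 2.8592 \cdot 10^{6}$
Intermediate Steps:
$n{\left(Y \right)} = -321 + Y^{2} + 887 Y$
$\sqrt{n{\left(54 - -523 \right)} + O{\left(-103,H \right)}} + 2858315 = \sqrt{\left(-321 + \left(54 - -523\right)^{2} + 887 \left(54 - -523\right)\right) - 103} + 2858315 = \sqrt{\left(-321 + \left(54 + 523\right)^{2} + 887 \left(54 + 523\right)\right) - 103} + 2858315 = \sqrt{\left(-321 + 577^{2} + 887 \cdot 577\right) - 103} + 2858315 = \sqrt{\left(-321 + 332929 + 511799\right) - 103} + 2858315 = \sqrt{844407 - 103} + 2858315 = \sqrt{844304} + 2858315 = 4 \sqrt{52769} + 2858315 = 2858315 + 4 \sqrt{52769}$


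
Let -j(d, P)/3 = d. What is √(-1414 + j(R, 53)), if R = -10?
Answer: 2*I*√346 ≈ 37.202*I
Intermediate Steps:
j(d, P) = -3*d
√(-1414 + j(R, 53)) = √(-1414 - 3*(-10)) = √(-1414 + 30) = √(-1384) = 2*I*√346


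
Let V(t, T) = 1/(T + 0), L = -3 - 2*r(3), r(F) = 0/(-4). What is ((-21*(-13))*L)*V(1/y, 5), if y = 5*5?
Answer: -819/5 ≈ -163.80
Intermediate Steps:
r(F) = 0 (r(F) = 0*(-¼) = 0)
y = 25
L = -3 (L = -3 - 2*0 = -3 + 0 = -3)
V(t, T) = 1/T
((-21*(-13))*L)*V(1/y, 5) = (-21*(-13)*(-3))/5 = (273*(-3))*(⅕) = -819*⅕ = -819/5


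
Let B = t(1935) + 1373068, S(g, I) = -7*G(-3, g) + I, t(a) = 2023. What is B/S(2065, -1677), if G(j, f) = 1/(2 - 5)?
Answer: -4125273/5024 ≈ -821.11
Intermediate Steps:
G(j, f) = -⅓ (G(j, f) = 1/(-3) = -⅓)
S(g, I) = 7/3 + I (S(g, I) = -7*(-⅓) + I = 7/3 + I)
B = 1375091 (B = 2023 + 1373068 = 1375091)
B/S(2065, -1677) = 1375091/(7/3 - 1677) = 1375091/(-5024/3) = 1375091*(-3/5024) = -4125273/5024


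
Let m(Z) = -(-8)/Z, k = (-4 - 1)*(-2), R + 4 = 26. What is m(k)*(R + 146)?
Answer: 672/5 ≈ 134.40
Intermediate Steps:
R = 22 (R = -4 + 26 = 22)
k = 10 (k = -5*(-2) = 10)
m(Z) = 8/Z
m(k)*(R + 146) = (8/10)*(22 + 146) = (8*(1/10))*168 = (4/5)*168 = 672/5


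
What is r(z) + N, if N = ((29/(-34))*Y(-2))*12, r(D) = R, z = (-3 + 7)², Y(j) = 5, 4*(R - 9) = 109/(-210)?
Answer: -604133/14280 ≈ -42.306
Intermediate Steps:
R = 7451/840 (R = 9 + (109/(-210))/4 = 9 + (109*(-1/210))/4 = 9 + (¼)*(-109/210) = 9 - 109/840 = 7451/840 ≈ 8.8702)
z = 16 (z = 4² = 16)
r(D) = 7451/840
N = -870/17 (N = ((29/(-34))*5)*12 = ((29*(-1/34))*5)*12 = -29/34*5*12 = -145/34*12 = -870/17 ≈ -51.176)
r(z) + N = 7451/840 - 870/17 = -604133/14280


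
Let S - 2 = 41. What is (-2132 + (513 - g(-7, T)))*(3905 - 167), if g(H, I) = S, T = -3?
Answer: -6212556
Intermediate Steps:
S = 43 (S = 2 + 41 = 43)
g(H, I) = 43
(-2132 + (513 - g(-7, T)))*(3905 - 167) = (-2132 + (513 - 1*43))*(3905 - 167) = (-2132 + (513 - 43))*3738 = (-2132 + 470)*3738 = -1662*3738 = -6212556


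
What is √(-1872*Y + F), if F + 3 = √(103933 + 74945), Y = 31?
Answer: √(-58035 + √178878) ≈ 240.03*I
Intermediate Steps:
F = -3 + √178878 (F = -3 + √(103933 + 74945) = -3 + √178878 ≈ 419.94)
√(-1872*Y + F) = √(-1872*31 + (-3 + √178878)) = √(-58032 + (-3 + √178878)) = √(-58035 + √178878)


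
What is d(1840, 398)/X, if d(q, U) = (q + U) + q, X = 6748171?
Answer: 4078/6748171 ≈ 0.00060431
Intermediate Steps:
d(q, U) = U + 2*q (d(q, U) = (U + q) + q = U + 2*q)
d(1840, 398)/X = (398 + 2*1840)/6748171 = (398 + 3680)*(1/6748171) = 4078*(1/6748171) = 4078/6748171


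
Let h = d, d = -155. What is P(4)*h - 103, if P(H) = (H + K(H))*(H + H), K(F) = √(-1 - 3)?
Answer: -5063 - 2480*I ≈ -5063.0 - 2480.0*I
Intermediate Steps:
K(F) = 2*I (K(F) = √(-4) = 2*I)
h = -155
P(H) = 2*H*(H + 2*I) (P(H) = (H + 2*I)*(H + H) = (H + 2*I)*(2*H) = 2*H*(H + 2*I))
P(4)*h - 103 = (2*4*(4 + 2*I))*(-155) - 103 = (32 + 16*I)*(-155) - 103 = (-4960 - 2480*I) - 103 = -5063 - 2480*I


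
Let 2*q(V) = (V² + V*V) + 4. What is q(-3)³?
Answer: 1331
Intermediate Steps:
q(V) = 2 + V² (q(V) = ((V² + V*V) + 4)/2 = ((V² + V²) + 4)/2 = (2*V² + 4)/2 = (4 + 2*V²)/2 = 2 + V²)
q(-3)³ = (2 + (-3)²)³ = (2 + 9)³ = 11³ = 1331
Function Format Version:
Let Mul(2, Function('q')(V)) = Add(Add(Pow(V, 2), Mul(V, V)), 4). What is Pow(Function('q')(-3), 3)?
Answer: 1331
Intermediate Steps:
Function('q')(V) = Add(2, Pow(V, 2)) (Function('q')(V) = Mul(Rational(1, 2), Add(Add(Pow(V, 2), Mul(V, V)), 4)) = Mul(Rational(1, 2), Add(Add(Pow(V, 2), Pow(V, 2)), 4)) = Mul(Rational(1, 2), Add(Mul(2, Pow(V, 2)), 4)) = Mul(Rational(1, 2), Add(4, Mul(2, Pow(V, 2)))) = Add(2, Pow(V, 2)))
Pow(Function('q')(-3), 3) = Pow(Add(2, Pow(-3, 2)), 3) = Pow(Add(2, 9), 3) = Pow(11, 3) = 1331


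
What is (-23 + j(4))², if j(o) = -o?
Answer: 729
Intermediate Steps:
(-23 + j(4))² = (-23 - 1*4)² = (-23 - 4)² = (-27)² = 729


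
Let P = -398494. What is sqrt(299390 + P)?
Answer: 4*I*sqrt(6194) ≈ 314.81*I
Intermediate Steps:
sqrt(299390 + P) = sqrt(299390 - 398494) = sqrt(-99104) = 4*I*sqrt(6194)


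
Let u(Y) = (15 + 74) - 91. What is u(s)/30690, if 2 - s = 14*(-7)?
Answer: -1/15345 ≈ -6.5168e-5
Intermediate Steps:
s = 100 (s = 2 - 14*(-7) = 2 - 1*(-98) = 2 + 98 = 100)
u(Y) = -2 (u(Y) = 89 - 91 = -2)
u(s)/30690 = -2/30690 = -2*1/30690 = -1/15345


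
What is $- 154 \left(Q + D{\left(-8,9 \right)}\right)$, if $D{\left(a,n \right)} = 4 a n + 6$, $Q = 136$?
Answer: $22484$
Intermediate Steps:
$D{\left(a,n \right)} = 6 + 4 a n$ ($D{\left(a,n \right)} = 4 a n + 6 = 6 + 4 a n$)
$- 154 \left(Q + D{\left(-8,9 \right)}\right) = - 154 \left(136 + \left(6 + 4 \left(-8\right) 9\right)\right) = - 154 \left(136 + \left(6 - 288\right)\right) = - 154 \left(136 - 282\right) = \left(-154\right) \left(-146\right) = 22484$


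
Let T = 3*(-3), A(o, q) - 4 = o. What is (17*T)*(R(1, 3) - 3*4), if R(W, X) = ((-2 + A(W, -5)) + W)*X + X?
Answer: -459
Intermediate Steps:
A(o, q) = 4 + o
R(W, X) = X + X*(2 + 2*W) (R(W, X) = ((-2 + (4 + W)) + W)*X + X = ((2 + W) + W)*X + X = (2 + 2*W)*X + X = X*(2 + 2*W) + X = X + X*(2 + 2*W))
T = -9
(17*T)*(R(1, 3) - 3*4) = (17*(-9))*(3*(3 + 2*1) - 3*4) = -153*(3*(3 + 2) - 12) = -153*(3*5 - 12) = -153*(15 - 12) = -153*3 = -459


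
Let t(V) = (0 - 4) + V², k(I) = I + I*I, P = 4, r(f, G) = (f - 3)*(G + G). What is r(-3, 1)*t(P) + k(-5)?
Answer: -124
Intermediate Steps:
r(f, G) = 2*G*(-3 + f) (r(f, G) = (-3 + f)*(2*G) = 2*G*(-3 + f))
k(I) = I + I²
t(V) = -4 + V²
r(-3, 1)*t(P) + k(-5) = (2*1*(-3 - 3))*(-4 + 4²) - 5*(1 - 5) = (2*1*(-6))*(-4 + 16) - 5*(-4) = -12*12 + 20 = -144 + 20 = -124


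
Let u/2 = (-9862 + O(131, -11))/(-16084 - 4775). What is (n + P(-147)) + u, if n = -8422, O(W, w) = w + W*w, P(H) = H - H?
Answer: -175651870/20859 ≈ -8420.9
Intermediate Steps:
P(H) = 0
u = 22628/20859 (u = 2*((-9862 - 11*(1 + 131))/(-16084 - 4775)) = 2*((-9862 - 11*132)/(-20859)) = 2*((-9862 - 1452)*(-1/20859)) = 2*(-11314*(-1/20859)) = 2*(11314/20859) = 22628/20859 ≈ 1.0848)
(n + P(-147)) + u = (-8422 + 0) + 22628/20859 = -8422 + 22628/20859 = -175651870/20859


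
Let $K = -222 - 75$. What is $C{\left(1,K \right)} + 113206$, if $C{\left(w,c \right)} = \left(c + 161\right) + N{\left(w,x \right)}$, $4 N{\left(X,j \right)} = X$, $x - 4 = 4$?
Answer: $\frac{452281}{4} \approx 1.1307 \cdot 10^{5}$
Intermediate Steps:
$x = 8$ ($x = 4 + 4 = 8$)
$N{\left(X,j \right)} = \frac{X}{4}$
$K = -297$ ($K = -222 - 75 = -297$)
$C{\left(w,c \right)} = 161 + c + \frac{w}{4}$ ($C{\left(w,c \right)} = \left(c + 161\right) + \frac{w}{4} = \left(161 + c\right) + \frac{w}{4} = 161 + c + \frac{w}{4}$)
$C{\left(1,K \right)} + 113206 = \left(161 - 297 + \frac{1}{4} \cdot 1\right) + 113206 = \left(161 - 297 + \frac{1}{4}\right) + 113206 = - \frac{543}{4} + 113206 = \frac{452281}{4}$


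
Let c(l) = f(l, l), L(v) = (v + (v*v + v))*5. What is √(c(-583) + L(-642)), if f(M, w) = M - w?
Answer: 80*√321 ≈ 1433.3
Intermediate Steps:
L(v) = 5*v² + 10*v (L(v) = (v + (v² + v))*5 = (v + (v + v²))*5 = (v² + 2*v)*5 = 5*v² + 10*v)
c(l) = 0 (c(l) = l - l = 0)
√(c(-583) + L(-642)) = √(0 + 5*(-642)*(2 - 642)) = √(0 + 5*(-642)*(-640)) = √(0 + 2054400) = √2054400 = 80*√321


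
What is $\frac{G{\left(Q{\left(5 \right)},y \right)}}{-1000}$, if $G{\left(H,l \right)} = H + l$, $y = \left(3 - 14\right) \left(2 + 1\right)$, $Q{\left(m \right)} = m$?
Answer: $\frac{7}{250} \approx 0.028$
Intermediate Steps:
$y = -33$ ($y = \left(-11\right) 3 = -33$)
$\frac{G{\left(Q{\left(5 \right)},y \right)}}{-1000} = \frac{5 - 33}{-1000} = \left(-28\right) \left(- \frac{1}{1000}\right) = \frac{7}{250}$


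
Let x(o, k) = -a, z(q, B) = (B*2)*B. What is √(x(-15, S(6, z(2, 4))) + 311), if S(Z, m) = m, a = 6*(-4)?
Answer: √335 ≈ 18.303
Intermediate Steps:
z(q, B) = 2*B² (z(q, B) = (2*B)*B = 2*B²)
a = -24
x(o, k) = 24 (x(o, k) = -1*(-24) = 24)
√(x(-15, S(6, z(2, 4))) + 311) = √(24 + 311) = √335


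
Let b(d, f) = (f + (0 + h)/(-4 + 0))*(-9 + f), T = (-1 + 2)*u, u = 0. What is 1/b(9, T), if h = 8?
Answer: 1/18 ≈ 0.055556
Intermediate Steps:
T = 0 (T = (-1 + 2)*0 = 1*0 = 0)
b(d, f) = (-9 + f)*(-2 + f) (b(d, f) = (f + (0 + 8)/(-4 + 0))*(-9 + f) = (f + 8/(-4))*(-9 + f) = (f + 8*(-¼))*(-9 + f) = (f - 2)*(-9 + f) = (-2 + f)*(-9 + f) = (-9 + f)*(-2 + f))
1/b(9, T) = 1/(18 + 0² - 11*0) = 1/(18 + 0 + 0) = 1/18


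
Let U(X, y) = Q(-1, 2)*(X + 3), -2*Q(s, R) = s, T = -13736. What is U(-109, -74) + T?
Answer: -13789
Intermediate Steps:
Q(s, R) = -s/2
U(X, y) = 3/2 + X/2 (U(X, y) = (-½*(-1))*(X + 3) = (3 + X)/2 = 3/2 + X/2)
U(-109, -74) + T = (3/2 + (½)*(-109)) - 13736 = (3/2 - 109/2) - 13736 = -53 - 13736 = -13789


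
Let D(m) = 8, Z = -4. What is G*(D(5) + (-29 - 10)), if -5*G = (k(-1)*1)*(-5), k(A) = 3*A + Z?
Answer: 217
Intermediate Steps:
k(A) = -4 + 3*A (k(A) = 3*A - 4 = -4 + 3*A)
G = -7 (G = -(-4 + 3*(-1))*1*(-5)/5 = -(-4 - 3)*1*(-5)/5 = -(-7*1)*(-5)/5 = -(-7)*(-5)/5 = -⅕*35 = -7)
G*(D(5) + (-29 - 10)) = -7*(8 + (-29 - 10)) = -7*(8 - 39) = -7*(-31) = 217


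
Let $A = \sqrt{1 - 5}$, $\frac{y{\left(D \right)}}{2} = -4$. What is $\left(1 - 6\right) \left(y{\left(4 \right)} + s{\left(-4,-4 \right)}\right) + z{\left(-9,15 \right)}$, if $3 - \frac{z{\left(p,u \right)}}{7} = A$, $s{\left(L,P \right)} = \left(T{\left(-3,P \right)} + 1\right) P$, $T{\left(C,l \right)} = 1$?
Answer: $101 - 14 i \approx 101.0 - 14.0 i$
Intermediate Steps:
$y{\left(D \right)} = -8$ ($y{\left(D \right)} = 2 \left(-4\right) = -8$)
$s{\left(L,P \right)} = 2 P$ ($s{\left(L,P \right)} = \left(1 + 1\right) P = 2 P$)
$A = 2 i$ ($A = \sqrt{-4} = 2 i \approx 2.0 i$)
$z{\left(p,u \right)} = 21 - 14 i$ ($z{\left(p,u \right)} = 21 - 7 \cdot 2 i = 21 - 14 i$)
$\left(1 - 6\right) \left(y{\left(4 \right)} + s{\left(-4,-4 \right)}\right) + z{\left(-9,15 \right)} = \left(1 - 6\right) \left(-8 + 2 \left(-4\right)\right) + \left(21 - 14 i\right) = \left(1 - 6\right) \left(-8 - 8\right) + \left(21 - 14 i\right) = \left(-5\right) \left(-16\right) + \left(21 - 14 i\right) = 80 + \left(21 - 14 i\right) = 101 - 14 i$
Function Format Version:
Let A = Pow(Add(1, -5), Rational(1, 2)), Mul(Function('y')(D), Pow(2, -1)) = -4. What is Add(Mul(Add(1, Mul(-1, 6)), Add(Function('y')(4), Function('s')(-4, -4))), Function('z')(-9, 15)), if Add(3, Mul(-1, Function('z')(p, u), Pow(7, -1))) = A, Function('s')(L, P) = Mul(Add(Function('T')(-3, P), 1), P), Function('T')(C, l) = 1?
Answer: Add(101, Mul(-14, I)) ≈ Add(101.00, Mul(-14.000, I))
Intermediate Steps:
Function('y')(D) = -8 (Function('y')(D) = Mul(2, -4) = -8)
Function('s')(L, P) = Mul(2, P) (Function('s')(L, P) = Mul(Add(1, 1), P) = Mul(2, P))
A = Mul(2, I) (A = Pow(-4, Rational(1, 2)) = Mul(2, I) ≈ Mul(2.0000, I))
Function('z')(p, u) = Add(21, Mul(-14, I)) (Function('z')(p, u) = Add(21, Mul(-7, Mul(2, I))) = Add(21, Mul(-14, I)))
Add(Mul(Add(1, Mul(-1, 6)), Add(Function('y')(4), Function('s')(-4, -4))), Function('z')(-9, 15)) = Add(Mul(Add(1, Mul(-1, 6)), Add(-8, Mul(2, -4))), Add(21, Mul(-14, I))) = Add(Mul(Add(1, -6), Add(-8, -8)), Add(21, Mul(-14, I))) = Add(Mul(-5, -16), Add(21, Mul(-14, I))) = Add(80, Add(21, Mul(-14, I))) = Add(101, Mul(-14, I))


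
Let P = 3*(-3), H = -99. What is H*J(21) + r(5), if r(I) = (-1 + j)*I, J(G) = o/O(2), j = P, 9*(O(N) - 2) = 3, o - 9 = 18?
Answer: -8369/7 ≈ -1195.6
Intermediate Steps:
o = 27 (o = 9 + 18 = 27)
O(N) = 7/3 (O(N) = 2 + (⅑)*3 = 2 + ⅓ = 7/3)
P = -9
j = -9
J(G) = 81/7 (J(G) = 27/(7/3) = 27*(3/7) = 81/7)
r(I) = -10*I (r(I) = (-1 - 9)*I = -10*I)
H*J(21) + r(5) = -99*81/7 - 10*5 = -8019/7 - 50 = -8369/7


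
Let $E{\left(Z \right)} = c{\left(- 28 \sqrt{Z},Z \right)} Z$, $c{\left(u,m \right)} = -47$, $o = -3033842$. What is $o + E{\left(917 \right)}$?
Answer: $-3076941$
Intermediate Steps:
$E{\left(Z \right)} = - 47 Z$
$o + E{\left(917 \right)} = -3033842 - 43099 = -3076941$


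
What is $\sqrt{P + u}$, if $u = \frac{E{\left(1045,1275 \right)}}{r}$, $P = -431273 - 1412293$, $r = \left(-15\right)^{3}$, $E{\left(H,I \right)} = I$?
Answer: $\frac{i \sqrt{414802435}}{15} \approx 1357.8 i$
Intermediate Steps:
$r = -3375$
$P = -1843566$ ($P = -431273 - 1412293 = -1843566$)
$u = - \frac{17}{45}$ ($u = \frac{1275}{-3375} = 1275 \left(- \frac{1}{3375}\right) = - \frac{17}{45} \approx -0.37778$)
$\sqrt{P + u} = \sqrt{-1843566 - \frac{17}{45}} = \sqrt{- \frac{82960487}{45}} = \frac{i \sqrt{414802435}}{15}$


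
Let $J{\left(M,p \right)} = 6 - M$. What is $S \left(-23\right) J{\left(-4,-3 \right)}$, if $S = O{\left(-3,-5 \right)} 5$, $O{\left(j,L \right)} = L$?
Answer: $5750$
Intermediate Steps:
$S = -25$ ($S = \left(-5\right) 5 = -25$)
$S \left(-23\right) J{\left(-4,-3 \right)} = \left(-25\right) \left(-23\right) \left(6 - -4\right) = 575 \left(6 + 4\right) = 575 \cdot 10 = 5750$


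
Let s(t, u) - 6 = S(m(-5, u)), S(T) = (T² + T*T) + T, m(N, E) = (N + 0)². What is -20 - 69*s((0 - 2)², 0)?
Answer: -88409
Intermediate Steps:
m(N, E) = N²
S(T) = T + 2*T² (S(T) = (T² + T²) + T = 2*T² + T = T + 2*T²)
s(t, u) = 1281 (s(t, u) = 6 + (-5)²*(1 + 2*(-5)²) = 6 + 25*(1 + 2*25) = 6 + 25*(1 + 50) = 6 + 25*51 = 6 + 1275 = 1281)
-20 - 69*s((0 - 2)², 0) = -20 - 69*1281 = -20 - 88389 = -88409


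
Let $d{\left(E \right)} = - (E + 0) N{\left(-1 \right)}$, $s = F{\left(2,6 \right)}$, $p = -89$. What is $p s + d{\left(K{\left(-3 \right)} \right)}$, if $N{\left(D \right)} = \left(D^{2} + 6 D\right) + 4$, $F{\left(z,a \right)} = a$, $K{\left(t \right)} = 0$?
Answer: $-534$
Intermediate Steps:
$N{\left(D \right)} = 4 + D^{2} + 6 D$
$s = 6$
$d{\left(E \right)} = E$ ($d{\left(E \right)} = - (E + 0) \left(4 + \left(-1\right)^{2} + 6 \left(-1\right)\right) = - E \left(4 + 1 - 6\right) = - E \left(-1\right) = E$)
$p s + d{\left(K{\left(-3 \right)} \right)} = \left(-89\right) 6 + 0 = -534 + 0 = -534$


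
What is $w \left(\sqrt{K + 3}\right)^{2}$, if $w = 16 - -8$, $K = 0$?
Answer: $72$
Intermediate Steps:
$w = 24$ ($w = 16 + 8 = 24$)
$w \left(\sqrt{K + 3}\right)^{2} = 24 \left(\sqrt{0 + 3}\right)^{2} = 24 \left(\sqrt{3}\right)^{2} = 24 \cdot 3 = 72$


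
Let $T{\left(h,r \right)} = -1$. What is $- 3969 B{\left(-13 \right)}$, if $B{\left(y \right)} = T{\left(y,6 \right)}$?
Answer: $3969$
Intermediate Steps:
$B{\left(y \right)} = -1$
$- 3969 B{\left(-13 \right)} = \left(-3969\right) \left(-1\right) = 3969$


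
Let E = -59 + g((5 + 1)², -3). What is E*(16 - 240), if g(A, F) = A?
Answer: 5152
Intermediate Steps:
E = -23 (E = -59 + (5 + 1)² = -59 + 6² = -59 + 36 = -23)
E*(16 - 240) = -23*(16 - 240) = -23*(-224) = 5152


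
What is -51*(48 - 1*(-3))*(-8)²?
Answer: -166464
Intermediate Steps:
-51*(48 - 1*(-3))*(-8)² = -51*(48 + 3)*64 = -51*51*64 = -2601*64 = -166464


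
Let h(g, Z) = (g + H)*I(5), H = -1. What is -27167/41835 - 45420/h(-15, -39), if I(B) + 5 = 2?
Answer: -158454143/167340 ≈ -946.90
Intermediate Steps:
I(B) = -3 (I(B) = -5 + 2 = -3)
h(g, Z) = 3 - 3*g (h(g, Z) = (g - 1)*(-3) = (-1 + g)*(-3) = 3 - 3*g)
-27167/41835 - 45420/h(-15, -39) = -27167/41835 - 45420/(3 - 3*(-15)) = -27167*1/41835 - 45420/(3 + 45) = -27167/41835 - 45420/48 = -27167/41835 - 45420*1/48 = -27167/41835 - 3785/4 = -158454143/167340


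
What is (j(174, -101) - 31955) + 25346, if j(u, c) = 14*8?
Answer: -6497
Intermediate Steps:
j(u, c) = 112
(j(174, -101) - 31955) + 25346 = (112 - 31955) + 25346 = -31843 + 25346 = -6497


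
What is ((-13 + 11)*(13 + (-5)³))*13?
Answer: 2912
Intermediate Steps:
((-13 + 11)*(13 + (-5)³))*13 = -2*(13 - 125)*13 = -2*(-112)*13 = 224*13 = 2912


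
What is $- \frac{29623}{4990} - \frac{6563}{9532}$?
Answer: $- \frac{157557903}{23782340} \approx -6.625$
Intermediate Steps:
$- \frac{29623}{4990} - \frac{6563}{9532} = - \frac{157557903}{23782340}$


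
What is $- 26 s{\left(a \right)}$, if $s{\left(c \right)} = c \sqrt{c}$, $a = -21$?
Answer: $546 i \sqrt{21} \approx 2502.1 i$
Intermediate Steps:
$s{\left(c \right)} = c^{\frac{3}{2}}$
$- 26 s{\left(a \right)} = - 26 \left(-21\right)^{\frac{3}{2}} = - 26 \left(- 21 i \sqrt{21}\right) = 546 i \sqrt{21}$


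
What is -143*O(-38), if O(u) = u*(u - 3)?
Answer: -222794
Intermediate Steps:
O(u) = u*(-3 + u)
-143*O(-38) = -(-5434)*(-3 - 38) = -(-5434)*(-41) = -143*1558 = -222794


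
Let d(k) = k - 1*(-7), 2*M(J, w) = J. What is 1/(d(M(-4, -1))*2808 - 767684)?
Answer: -1/753644 ≈ -1.3269e-6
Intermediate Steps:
M(J, w) = J/2
d(k) = 7 + k (d(k) = k + 7 = 7 + k)
1/(d(M(-4, -1))*2808 - 767684) = 1/((7 + (1/2)*(-4))*2808 - 767684) = 1/((7 - 2)*2808 - 767684) = 1/(5*2808 - 767684) = 1/(14040 - 767684) = 1/(-753644) = -1/753644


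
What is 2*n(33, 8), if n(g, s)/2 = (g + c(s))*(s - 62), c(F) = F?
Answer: -8856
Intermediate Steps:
n(g, s) = 2*(-62 + s)*(g + s) (n(g, s) = 2*((g + s)*(s - 62)) = 2*((g + s)*(-62 + s)) = 2*((-62 + s)*(g + s)) = 2*(-62 + s)*(g + s))
2*n(33, 8) = 2*(-124*33 - 124*8 + 2*8² + 2*33*8) = 2*(-4092 - 992 + 2*64 + 528) = 2*(-4092 - 992 + 128 + 528) = 2*(-4428) = -8856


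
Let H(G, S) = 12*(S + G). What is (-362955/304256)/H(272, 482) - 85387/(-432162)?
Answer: 39150954104791/198283725259776 ≈ 0.19745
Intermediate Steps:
H(G, S) = 12*G + 12*S (H(G, S) = 12*(G + S) = 12*G + 12*S)
(-362955/304256)/H(272, 482) - 85387/(-432162) = (-362955/304256)/(12*272 + 12*482) - 85387/(-432162) = (-362955*1/304256)/(3264 + 5784) - 85387*(-1/432162) = -362955/304256/9048 + 85387/432162 = -362955/304256*1/9048 + 85387/432162 = -120985/917636096 + 85387/432162 = 39150954104791/198283725259776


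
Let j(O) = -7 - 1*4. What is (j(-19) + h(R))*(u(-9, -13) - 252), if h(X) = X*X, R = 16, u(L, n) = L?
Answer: -63945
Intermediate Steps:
j(O) = -11 (j(O) = -7 - 4 = -11)
h(X) = X²
(j(-19) + h(R))*(u(-9, -13) - 252) = (-11 + 16²)*(-9 - 252) = (-11 + 256)*(-261) = 245*(-261) = -63945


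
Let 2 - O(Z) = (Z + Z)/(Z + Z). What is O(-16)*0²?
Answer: 0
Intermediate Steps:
O(Z) = 1 (O(Z) = 2 - (Z + Z)/(Z + Z) = 2 - 2*Z/(2*Z) = 2 - 2*Z*1/(2*Z) = 2 - 1*1 = 2 - 1 = 1)
O(-16)*0² = 1*0² = 1*0 = 0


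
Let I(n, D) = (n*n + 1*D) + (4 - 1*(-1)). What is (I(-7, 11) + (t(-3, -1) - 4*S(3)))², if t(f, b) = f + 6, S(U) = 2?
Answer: 3600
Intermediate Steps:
t(f, b) = 6 + f
I(n, D) = 5 + D + n² (I(n, D) = (n² + D) + (4 + 1) = (D + n²) + 5 = 5 + D + n²)
(I(-7, 11) + (t(-3, -1) - 4*S(3)))² = ((5 + 11 + (-7)²) + ((6 - 3) - 4*2))² = ((5 + 11 + 49) + (3 - 8))² = (65 - 5)² = 60² = 3600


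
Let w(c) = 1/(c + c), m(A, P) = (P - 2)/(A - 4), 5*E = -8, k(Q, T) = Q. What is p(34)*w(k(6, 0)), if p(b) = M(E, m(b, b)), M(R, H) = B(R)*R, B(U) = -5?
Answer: ⅔ ≈ 0.66667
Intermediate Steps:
E = -8/5 (E = (⅕)*(-8) = -8/5 ≈ -1.6000)
m(A, P) = (-2 + P)/(-4 + A)
M(R, H) = -5*R
p(b) = 8 (p(b) = -5*(-8/5) = 8)
w(c) = 1/(2*c)
p(34)*w(k(6, 0)) = 8*((½)/6) = 8*((½)*(⅙)) = 8*(1/12) = ⅔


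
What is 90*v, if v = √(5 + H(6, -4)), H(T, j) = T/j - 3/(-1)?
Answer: 45*√26 ≈ 229.46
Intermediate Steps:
H(T, j) = 3 + T/j (H(T, j) = T/j - 3*(-1) = T/j + 3 = 3 + T/j)
v = √26/2 (v = √(5 + (3 + 6/(-4))) = √(5 + (3 + 6*(-¼))) = √(5 + (3 - 3/2)) = √(5 + 3/2) = √(13/2) = √26/2 ≈ 2.5495)
90*v = 90*(√26/2) = 45*√26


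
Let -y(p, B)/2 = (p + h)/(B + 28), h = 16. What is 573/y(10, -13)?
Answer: -8595/52 ≈ -165.29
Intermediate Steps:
y(p, B) = -2*(16 + p)/(28 + B) (y(p, B) = -2*(p + 16)/(B + 28) = -2*(16 + p)/(28 + B))
573/y(10, -13) = 573/((2*(-16 - 1*10)/(28 - 13))) = 573/((2*(-16 - 10)/15)) = 573/((2*(1/15)*(-26))) = 573/(-52/15) = 573*(-15/52) = -8595/52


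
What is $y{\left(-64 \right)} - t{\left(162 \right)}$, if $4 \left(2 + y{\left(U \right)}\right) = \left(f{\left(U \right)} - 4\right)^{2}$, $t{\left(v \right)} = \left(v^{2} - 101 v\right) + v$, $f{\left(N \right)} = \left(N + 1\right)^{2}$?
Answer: $\frac{15681041}{4} \approx 3.9203 \cdot 10^{6}$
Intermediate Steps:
$f{\left(N \right)} = \left(1 + N\right)^{2}$
$t{\left(v \right)} = v^{2} - 100 v$
$y{\left(U \right)} = -2 + \frac{\left(-4 + \left(1 + U\right)^{2}\right)^{2}}{4}$ ($y{\left(U \right)} = -2 + \frac{\left(\left(1 + U\right)^{2} - 4\right)^{2}}{4} = -2 + \frac{\left(-4 + \left(1 + U\right)^{2}\right)^{2}}{4}$)
$y{\left(-64 \right)} - t{\left(162 \right)} = \left(-2 + \frac{\left(-4 + \left(1 - 64\right)^{2}\right)^{2}}{4}\right) - 162 \left(-100 + 162\right) = \left(-2 + \frac{\left(-4 + \left(-63\right)^{2}\right)^{2}}{4}\right) - 162 \cdot 62 = \left(-2 + \frac{\left(-4 + 3969\right)^{2}}{4}\right) - 10044 = \left(-2 + \frac{3965^{2}}{4}\right) - 10044 = \left(-2 + \frac{1}{4} \cdot 15721225\right) - 10044 = \left(-2 + \frac{15721225}{4}\right) - 10044 = \frac{15721217}{4} - 10044 = \frac{15681041}{4}$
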